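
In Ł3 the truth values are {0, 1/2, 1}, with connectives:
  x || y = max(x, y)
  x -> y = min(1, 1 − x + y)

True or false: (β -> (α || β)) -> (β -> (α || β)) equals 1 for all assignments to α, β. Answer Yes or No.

α = 0, β = 0 ↦ 1
α = 0, β = 1/2 ↦ 1
α = 0, β = 1 ↦ 1
α = 1/2, β = 0 ↦ 1
α = 1/2, β = 1/2 ↦ 1
α = 1/2, β = 1 ↦ 1
α = 1, β = 0 ↦ 1
α = 1, β = 1/2 ↦ 1
α = 1, β = 1 ↦ 1
Every assignment gives a value ≥ 1.

Yes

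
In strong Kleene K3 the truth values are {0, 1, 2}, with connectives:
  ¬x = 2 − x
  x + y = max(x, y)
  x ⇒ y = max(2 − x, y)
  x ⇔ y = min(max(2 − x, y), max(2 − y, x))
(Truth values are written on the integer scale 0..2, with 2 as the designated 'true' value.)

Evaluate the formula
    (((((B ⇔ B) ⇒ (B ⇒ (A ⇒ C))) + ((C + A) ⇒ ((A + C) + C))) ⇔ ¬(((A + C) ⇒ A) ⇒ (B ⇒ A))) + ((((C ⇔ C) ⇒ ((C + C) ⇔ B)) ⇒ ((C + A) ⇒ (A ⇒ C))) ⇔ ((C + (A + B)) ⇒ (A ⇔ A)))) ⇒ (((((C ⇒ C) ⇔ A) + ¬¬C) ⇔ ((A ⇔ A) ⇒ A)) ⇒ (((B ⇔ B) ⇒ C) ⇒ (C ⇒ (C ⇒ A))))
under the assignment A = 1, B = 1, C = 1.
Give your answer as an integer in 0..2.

1

B ⇔ B = 1 ⇔ 1 = 1
A ⇒ C = 1 ⇒ 1 = 1
B ⇒ (A ⇒ C) = 1 ⇒ 1 = 1
(B ⇔ B) ⇒ (B ⇒ (A ⇒ C)) = 1 ⇒ 1 = 1
C + A = 1 + 1 = 1
A + C = 1 + 1 = 1
(A + C) + C = 1 + 1 = 1
(C + A) ⇒ ((A + C) + C) = 1 ⇒ 1 = 1
((B ⇔ B) ⇒ (B ⇒ (A ⇒ C))) + ((C + A) ⇒ ((A + C) + C)) = 1 + 1 = 1
A + C = 1 + 1 = 1
(A + C) ⇒ A = 1 ⇒ 1 = 1
B ⇒ A = 1 ⇒ 1 = 1
((A + C) ⇒ A) ⇒ (B ⇒ A) = 1 ⇒ 1 = 1
¬(((A + C) ⇒ A) ⇒ (B ⇒ A)) = ¬1 = 1
(((B ⇔ B) ⇒ (B ⇒ (A ⇒ C))) + ((C + A) ⇒ ((A + C) + C))) ⇔ ¬(((A + C) ⇒ A) ⇒ (B ⇒ A)) = 1 ⇔ 1 = 1
C ⇔ C = 1 ⇔ 1 = 1
C + C = 1 + 1 = 1
(C + C) ⇔ B = 1 ⇔ 1 = 1
(C ⇔ C) ⇒ ((C + C) ⇔ B) = 1 ⇒ 1 = 1
C + A = 1 + 1 = 1
A ⇒ C = 1 ⇒ 1 = 1
(C + A) ⇒ (A ⇒ C) = 1 ⇒ 1 = 1
((C ⇔ C) ⇒ ((C + C) ⇔ B)) ⇒ ((C + A) ⇒ (A ⇒ C)) = 1 ⇒ 1 = 1
A + B = 1 + 1 = 1
C + (A + B) = 1 + 1 = 1
A ⇔ A = 1 ⇔ 1 = 1
(C + (A + B)) ⇒ (A ⇔ A) = 1 ⇒ 1 = 1
(((C ⇔ C) ⇒ ((C + C) ⇔ B)) ⇒ ((C + A) ⇒ (A ⇒ C))) ⇔ ((C + (A + B)) ⇒ (A ⇔ A)) = 1 ⇔ 1 = 1
((((B ⇔ B) ⇒ (B ⇒ (A ⇒ C))) + ((C + A) ⇒ ((A + C) + C))) ⇔ ¬(((A + C) ⇒ A) ⇒ (B ⇒ A))) + ((((C ⇔ C) ⇒ ((C + C) ⇔ B)) ⇒ ((C + A) ⇒ (A ⇒ C))) ⇔ ((C + (A + B)) ⇒ (A ⇔ A))) = 1 + 1 = 1
C ⇒ C = 1 ⇒ 1 = 1
(C ⇒ C) ⇔ A = 1 ⇔ 1 = 1
¬C = ¬1 = 1
¬¬C = ¬1 = 1
((C ⇒ C) ⇔ A) + ¬¬C = 1 + 1 = 1
A ⇔ A = 1 ⇔ 1 = 1
(A ⇔ A) ⇒ A = 1 ⇒ 1 = 1
(((C ⇒ C) ⇔ A) + ¬¬C) ⇔ ((A ⇔ A) ⇒ A) = 1 ⇔ 1 = 1
B ⇔ B = 1 ⇔ 1 = 1
(B ⇔ B) ⇒ C = 1 ⇒ 1 = 1
C ⇒ A = 1 ⇒ 1 = 1
C ⇒ (C ⇒ A) = 1 ⇒ 1 = 1
((B ⇔ B) ⇒ C) ⇒ (C ⇒ (C ⇒ A)) = 1 ⇒ 1 = 1
((((C ⇒ C) ⇔ A) + ¬¬C) ⇔ ((A ⇔ A) ⇒ A)) ⇒ (((B ⇔ B) ⇒ C) ⇒ (C ⇒ (C ⇒ A))) = 1 ⇒ 1 = 1
(((((B ⇔ B) ⇒ (B ⇒ (A ⇒ C))) + ((C + A) ⇒ ((A + C) + C))) ⇔ ¬(((A + C) ⇒ A) ⇒ (B ⇒ A))) + ((((C ⇔ C) ⇒ ((C + C) ⇔ B)) ⇒ ((C + A) ⇒ (A ⇒ C))) ⇔ ((C + (A + B)) ⇒ (A ⇔ A)))) ⇒ (((((C ⇒ C) ⇔ A) + ¬¬C) ⇔ ((A ⇔ A) ⇒ A)) ⇒ (((B ⇔ B) ⇒ C) ⇒ (C ⇒ (C ⇒ A)))) = 1 ⇒ 1 = 1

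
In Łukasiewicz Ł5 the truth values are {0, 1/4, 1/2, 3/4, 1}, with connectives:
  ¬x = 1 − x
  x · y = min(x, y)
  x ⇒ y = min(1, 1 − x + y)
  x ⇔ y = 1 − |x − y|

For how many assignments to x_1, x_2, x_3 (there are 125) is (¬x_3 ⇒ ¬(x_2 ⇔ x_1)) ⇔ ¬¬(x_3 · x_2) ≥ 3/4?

value 1: 19 assignments (counts)
value 3/4: 36 assignments (counts)
value 1/2: 32 assignments
value 1/4: 22 assignments
value 0: 16 assignments
So 55 of the 125 assignments meet the threshold.

55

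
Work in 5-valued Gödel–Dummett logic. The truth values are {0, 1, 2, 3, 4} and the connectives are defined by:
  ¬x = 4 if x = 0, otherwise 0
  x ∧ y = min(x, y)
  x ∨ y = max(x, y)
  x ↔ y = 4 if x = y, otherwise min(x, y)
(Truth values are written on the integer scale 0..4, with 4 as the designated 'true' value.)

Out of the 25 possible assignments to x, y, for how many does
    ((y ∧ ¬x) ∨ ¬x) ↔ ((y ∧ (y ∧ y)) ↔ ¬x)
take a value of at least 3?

value 4: 17 assignments (counts)
value 3: 1 assignment (counts)
value 2: 1 assignment
value 1: 1 assignment
value 0: 5 assignments
So 18 of the 25 assignments meet the threshold.

18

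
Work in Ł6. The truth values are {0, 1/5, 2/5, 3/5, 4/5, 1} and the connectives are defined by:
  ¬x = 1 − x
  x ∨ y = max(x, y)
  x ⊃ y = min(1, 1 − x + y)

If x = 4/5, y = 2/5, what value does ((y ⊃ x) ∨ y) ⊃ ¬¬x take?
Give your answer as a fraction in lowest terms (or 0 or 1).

y ⊃ x = 2/5 ⊃ 4/5 = 1
(y ⊃ x) ∨ y = 1 ∨ 2/5 = 1
¬x = ¬4/5 = 1/5
¬¬x = ¬1/5 = 4/5
((y ⊃ x) ∨ y) ⊃ ¬¬x = 1 ⊃ 4/5 = 4/5

4/5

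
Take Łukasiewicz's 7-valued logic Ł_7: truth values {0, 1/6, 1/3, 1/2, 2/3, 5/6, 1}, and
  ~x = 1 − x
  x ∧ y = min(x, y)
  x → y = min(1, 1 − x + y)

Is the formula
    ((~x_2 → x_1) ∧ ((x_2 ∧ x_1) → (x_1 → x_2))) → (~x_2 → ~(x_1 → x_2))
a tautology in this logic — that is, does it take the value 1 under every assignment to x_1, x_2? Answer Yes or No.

Counterexample: take x_1 = 1/6, x_2 = 1/6.
~x_2 = ~1/6 = 5/6
~x_2 → x_1 = 5/6 → 1/6 = 1/3
x_2 ∧ x_1 = 1/6 ∧ 1/6 = 1/6
x_1 → x_2 = 1/6 → 1/6 = 1
(x_2 ∧ x_1) → (x_1 → x_2) = 1/6 → 1 = 1
(~x_2 → x_1) ∧ ((x_2 ∧ x_1) → (x_1 → x_2)) = 1/3 ∧ 1 = 1/3
~x_2 = ~1/6 = 5/6
x_1 → x_2 = 1/6 → 1/6 = 1
~(x_1 → x_2) = ~1 = 0
~x_2 → ~(x_1 → x_2) = 5/6 → 0 = 1/6
((~x_2 → x_1) ∧ ((x_2 ∧ x_1) → (x_1 → x_2))) → (~x_2 → ~(x_1 → x_2)) = 1/3 → 1/6 = 5/6
This gives 5/6 ≠ 1.

No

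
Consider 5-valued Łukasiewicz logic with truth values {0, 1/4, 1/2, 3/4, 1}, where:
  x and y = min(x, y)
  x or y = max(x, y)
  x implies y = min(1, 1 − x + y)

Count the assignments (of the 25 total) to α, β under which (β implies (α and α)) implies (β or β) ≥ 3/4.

12

value 1: 9 assignments (counts)
value 3/4: 3 assignments (counts)
value 1/2: 4 assignments
value 1/4: 4 assignments
value 0: 5 assignments
So 12 of the 25 assignments meet the threshold.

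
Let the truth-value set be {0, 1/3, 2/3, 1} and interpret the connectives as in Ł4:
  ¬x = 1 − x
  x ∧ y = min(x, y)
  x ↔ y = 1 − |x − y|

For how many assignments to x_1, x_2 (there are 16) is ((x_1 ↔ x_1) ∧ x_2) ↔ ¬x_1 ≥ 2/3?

10

x_1 = 0, x_2 = 0 ↦ 0  <
x_1 = 0, x_2 = 1/3 ↦ 1/3  <
x_1 = 0, x_2 = 2/3 ↦ 2/3  ≥
x_1 = 0, x_2 = 1 ↦ 1  ≥
x_1 = 1/3, x_2 = 0 ↦ 1/3  <
x_1 = 1/3, x_2 = 1/3 ↦ 2/3  ≥
x_1 = 1/3, x_2 = 2/3 ↦ 1  ≥
x_1 = 1/3, x_2 = 1 ↦ 2/3  ≥
x_1 = 2/3, x_2 = 0 ↦ 2/3  ≥
x_1 = 2/3, x_2 = 1/3 ↦ 1  ≥
x_1 = 2/3, x_2 = 2/3 ↦ 2/3  ≥
x_1 = 2/3, x_2 = 1 ↦ 1/3  <
x_1 = 1, x_2 = 0 ↦ 1  ≥
x_1 = 1, x_2 = 1/3 ↦ 2/3  ≥
x_1 = 1, x_2 = 2/3 ↦ 1/3  <
x_1 = 1, x_2 = 1 ↦ 0  <
So 10 of the 16 assignments meet the threshold.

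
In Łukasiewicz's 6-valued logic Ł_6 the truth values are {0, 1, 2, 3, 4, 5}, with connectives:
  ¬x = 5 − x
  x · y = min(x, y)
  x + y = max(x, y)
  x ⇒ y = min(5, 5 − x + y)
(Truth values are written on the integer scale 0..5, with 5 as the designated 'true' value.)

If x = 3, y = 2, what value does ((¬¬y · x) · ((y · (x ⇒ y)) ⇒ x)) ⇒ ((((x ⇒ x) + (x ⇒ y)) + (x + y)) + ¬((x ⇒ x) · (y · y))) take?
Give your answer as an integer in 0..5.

5

¬y = ¬2 = 3
¬¬y = ¬3 = 2
¬¬y · x = 2 · 3 = 2
x ⇒ y = 3 ⇒ 2 = 4
y · (x ⇒ y) = 2 · 4 = 2
(y · (x ⇒ y)) ⇒ x = 2 ⇒ 3 = 5
(¬¬y · x) · ((y · (x ⇒ y)) ⇒ x) = 2 · 5 = 2
x ⇒ x = 3 ⇒ 3 = 5
x ⇒ y = 3 ⇒ 2 = 4
(x ⇒ x) + (x ⇒ y) = 5 + 4 = 5
x + y = 3 + 2 = 3
((x ⇒ x) + (x ⇒ y)) + (x + y) = 5 + 3 = 5
x ⇒ x = 3 ⇒ 3 = 5
y · y = 2 · 2 = 2
(x ⇒ x) · (y · y) = 5 · 2 = 2
¬((x ⇒ x) · (y · y)) = ¬2 = 3
(((x ⇒ x) + (x ⇒ y)) + (x + y)) + ¬((x ⇒ x) · (y · y)) = 5 + 3 = 5
((¬¬y · x) · ((y · (x ⇒ y)) ⇒ x)) ⇒ ((((x ⇒ x) + (x ⇒ y)) + (x + y)) + ¬((x ⇒ x) · (y · y))) = 2 ⇒ 5 = 5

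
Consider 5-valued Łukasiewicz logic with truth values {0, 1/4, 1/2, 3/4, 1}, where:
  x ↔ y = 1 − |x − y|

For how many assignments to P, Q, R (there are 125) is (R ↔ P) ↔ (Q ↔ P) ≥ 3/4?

81

value 1: 33 assignments (counts)
value 3/4: 48 assignments (counts)
value 1/2: 28 assignments
value 1/4: 12 assignments
value 0: 4 assignments
So 81 of the 125 assignments meet the threshold.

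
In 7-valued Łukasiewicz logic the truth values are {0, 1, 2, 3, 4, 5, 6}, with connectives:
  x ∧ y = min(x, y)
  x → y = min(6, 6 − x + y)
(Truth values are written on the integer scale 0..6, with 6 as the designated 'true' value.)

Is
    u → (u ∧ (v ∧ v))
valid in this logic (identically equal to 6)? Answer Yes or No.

Counterexample: take u = 1, v = 0.
v ∧ v = 0 ∧ 0 = 0
u ∧ (v ∧ v) = 1 ∧ 0 = 0
u → (u ∧ (v ∧ v)) = 1 → 0 = 5
This gives 5 ≠ 6.

No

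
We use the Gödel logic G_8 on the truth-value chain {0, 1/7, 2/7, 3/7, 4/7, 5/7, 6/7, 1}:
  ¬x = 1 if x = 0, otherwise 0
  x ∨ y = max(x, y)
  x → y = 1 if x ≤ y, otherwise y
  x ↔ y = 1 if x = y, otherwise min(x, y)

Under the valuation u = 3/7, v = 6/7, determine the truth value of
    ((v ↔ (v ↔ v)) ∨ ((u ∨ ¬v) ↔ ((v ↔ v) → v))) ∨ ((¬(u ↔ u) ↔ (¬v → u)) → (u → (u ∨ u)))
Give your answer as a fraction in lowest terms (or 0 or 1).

v ↔ v = 6/7 ↔ 6/7 = 1
v ↔ (v ↔ v) = 6/7 ↔ 1 = 6/7
¬v = ¬6/7 = 0
u ∨ ¬v = 3/7 ∨ 0 = 3/7
v ↔ v = 6/7 ↔ 6/7 = 1
(v ↔ v) → v = 1 → 6/7 = 6/7
(u ∨ ¬v) ↔ ((v ↔ v) → v) = 3/7 ↔ 6/7 = 3/7
(v ↔ (v ↔ v)) ∨ ((u ∨ ¬v) ↔ ((v ↔ v) → v)) = 6/7 ∨ 3/7 = 6/7
u ↔ u = 3/7 ↔ 3/7 = 1
¬(u ↔ u) = ¬1 = 0
¬v = ¬6/7 = 0
¬v → u = 0 → 3/7 = 1
¬(u ↔ u) ↔ (¬v → u) = 0 ↔ 1 = 0
u ∨ u = 3/7 ∨ 3/7 = 3/7
u → (u ∨ u) = 3/7 → 3/7 = 1
(¬(u ↔ u) ↔ (¬v → u)) → (u → (u ∨ u)) = 0 → 1 = 1
((v ↔ (v ↔ v)) ∨ ((u ∨ ¬v) ↔ ((v ↔ v) → v))) ∨ ((¬(u ↔ u) ↔ (¬v → u)) → (u → (u ∨ u))) = 6/7 ∨ 1 = 1

1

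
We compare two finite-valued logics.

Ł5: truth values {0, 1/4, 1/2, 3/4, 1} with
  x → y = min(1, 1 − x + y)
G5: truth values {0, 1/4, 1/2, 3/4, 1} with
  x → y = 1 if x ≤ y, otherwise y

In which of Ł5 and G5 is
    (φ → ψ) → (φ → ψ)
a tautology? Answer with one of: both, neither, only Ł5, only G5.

In Ł5: every assignment gives 1 — tautology.
In G5: every assignment gives 1 — tautology.

both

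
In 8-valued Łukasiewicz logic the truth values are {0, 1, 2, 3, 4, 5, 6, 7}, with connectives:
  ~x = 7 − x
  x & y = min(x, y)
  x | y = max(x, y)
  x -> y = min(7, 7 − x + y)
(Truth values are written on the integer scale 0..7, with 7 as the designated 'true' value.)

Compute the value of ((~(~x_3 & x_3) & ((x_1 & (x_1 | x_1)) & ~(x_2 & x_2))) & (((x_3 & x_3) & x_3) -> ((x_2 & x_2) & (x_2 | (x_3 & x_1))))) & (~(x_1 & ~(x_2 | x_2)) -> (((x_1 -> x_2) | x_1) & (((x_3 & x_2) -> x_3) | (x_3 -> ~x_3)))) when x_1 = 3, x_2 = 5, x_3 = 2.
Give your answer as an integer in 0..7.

~x_3 = ~2 = 5
~x_3 & x_3 = 5 & 2 = 2
~(~x_3 & x_3) = ~2 = 5
x_1 | x_1 = 3 | 3 = 3
x_1 & (x_1 | x_1) = 3 & 3 = 3
x_2 & x_2 = 5 & 5 = 5
~(x_2 & x_2) = ~5 = 2
(x_1 & (x_1 | x_1)) & ~(x_2 & x_2) = 3 & 2 = 2
~(~x_3 & x_3) & ((x_1 & (x_1 | x_1)) & ~(x_2 & x_2)) = 5 & 2 = 2
x_3 & x_3 = 2 & 2 = 2
(x_3 & x_3) & x_3 = 2 & 2 = 2
x_2 & x_2 = 5 & 5 = 5
x_3 & x_1 = 2 & 3 = 2
x_2 | (x_3 & x_1) = 5 | 2 = 5
(x_2 & x_2) & (x_2 | (x_3 & x_1)) = 5 & 5 = 5
((x_3 & x_3) & x_3) -> ((x_2 & x_2) & (x_2 | (x_3 & x_1))) = 2 -> 5 = 7
(~(~x_3 & x_3) & ((x_1 & (x_1 | x_1)) & ~(x_2 & x_2))) & (((x_3 & x_3) & x_3) -> ((x_2 & x_2) & (x_2 | (x_3 & x_1)))) = 2 & 7 = 2
x_2 | x_2 = 5 | 5 = 5
~(x_2 | x_2) = ~5 = 2
x_1 & ~(x_2 | x_2) = 3 & 2 = 2
~(x_1 & ~(x_2 | x_2)) = ~2 = 5
x_1 -> x_2 = 3 -> 5 = 7
(x_1 -> x_2) | x_1 = 7 | 3 = 7
x_3 & x_2 = 2 & 5 = 2
(x_3 & x_2) -> x_3 = 2 -> 2 = 7
~x_3 = ~2 = 5
x_3 -> ~x_3 = 2 -> 5 = 7
((x_3 & x_2) -> x_3) | (x_3 -> ~x_3) = 7 | 7 = 7
((x_1 -> x_2) | x_1) & (((x_3 & x_2) -> x_3) | (x_3 -> ~x_3)) = 7 & 7 = 7
~(x_1 & ~(x_2 | x_2)) -> (((x_1 -> x_2) | x_1) & (((x_3 & x_2) -> x_3) | (x_3 -> ~x_3))) = 5 -> 7 = 7
((~(~x_3 & x_3) & ((x_1 & (x_1 | x_1)) & ~(x_2 & x_2))) & (((x_3 & x_3) & x_3) -> ((x_2 & x_2) & (x_2 | (x_3 & x_1))))) & (~(x_1 & ~(x_2 | x_2)) -> (((x_1 -> x_2) | x_1) & (((x_3 & x_2) -> x_3) | (x_3 -> ~x_3)))) = 2 & 7 = 2

2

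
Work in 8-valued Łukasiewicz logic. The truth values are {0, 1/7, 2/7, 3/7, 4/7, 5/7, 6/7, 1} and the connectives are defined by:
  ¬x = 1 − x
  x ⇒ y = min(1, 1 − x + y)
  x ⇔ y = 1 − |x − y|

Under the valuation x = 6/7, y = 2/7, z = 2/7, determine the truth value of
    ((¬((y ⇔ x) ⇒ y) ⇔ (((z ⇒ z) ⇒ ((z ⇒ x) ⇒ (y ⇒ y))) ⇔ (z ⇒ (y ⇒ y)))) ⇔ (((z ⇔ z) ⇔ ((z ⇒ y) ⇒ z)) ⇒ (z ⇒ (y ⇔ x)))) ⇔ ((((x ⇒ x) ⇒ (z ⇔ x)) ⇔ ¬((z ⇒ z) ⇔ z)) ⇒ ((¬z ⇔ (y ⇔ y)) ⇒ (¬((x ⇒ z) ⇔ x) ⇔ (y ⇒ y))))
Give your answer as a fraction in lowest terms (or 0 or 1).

y ⇔ x = 2/7 ⇔ 6/7 = 3/7
(y ⇔ x) ⇒ y = 3/7 ⇒ 2/7 = 6/7
¬((y ⇔ x) ⇒ y) = ¬6/7 = 1/7
z ⇒ z = 2/7 ⇒ 2/7 = 1
z ⇒ x = 2/7 ⇒ 6/7 = 1
y ⇒ y = 2/7 ⇒ 2/7 = 1
(z ⇒ x) ⇒ (y ⇒ y) = 1 ⇒ 1 = 1
(z ⇒ z) ⇒ ((z ⇒ x) ⇒ (y ⇒ y)) = 1 ⇒ 1 = 1
y ⇒ y = 2/7 ⇒ 2/7 = 1
z ⇒ (y ⇒ y) = 2/7 ⇒ 1 = 1
((z ⇒ z) ⇒ ((z ⇒ x) ⇒ (y ⇒ y))) ⇔ (z ⇒ (y ⇒ y)) = 1 ⇔ 1 = 1
¬((y ⇔ x) ⇒ y) ⇔ (((z ⇒ z) ⇒ ((z ⇒ x) ⇒ (y ⇒ y))) ⇔ (z ⇒ (y ⇒ y))) = 1/7 ⇔ 1 = 1/7
z ⇔ z = 2/7 ⇔ 2/7 = 1
z ⇒ y = 2/7 ⇒ 2/7 = 1
(z ⇒ y) ⇒ z = 1 ⇒ 2/7 = 2/7
(z ⇔ z) ⇔ ((z ⇒ y) ⇒ z) = 1 ⇔ 2/7 = 2/7
y ⇔ x = 2/7 ⇔ 6/7 = 3/7
z ⇒ (y ⇔ x) = 2/7 ⇒ 3/7 = 1
((z ⇔ z) ⇔ ((z ⇒ y) ⇒ z)) ⇒ (z ⇒ (y ⇔ x)) = 2/7 ⇒ 1 = 1
(¬((y ⇔ x) ⇒ y) ⇔ (((z ⇒ z) ⇒ ((z ⇒ x) ⇒ (y ⇒ y))) ⇔ (z ⇒ (y ⇒ y)))) ⇔ (((z ⇔ z) ⇔ ((z ⇒ y) ⇒ z)) ⇒ (z ⇒ (y ⇔ x))) = 1/7 ⇔ 1 = 1/7
x ⇒ x = 6/7 ⇒ 6/7 = 1
z ⇔ x = 2/7 ⇔ 6/7 = 3/7
(x ⇒ x) ⇒ (z ⇔ x) = 1 ⇒ 3/7 = 3/7
z ⇒ z = 2/7 ⇒ 2/7 = 1
(z ⇒ z) ⇔ z = 1 ⇔ 2/7 = 2/7
¬((z ⇒ z) ⇔ z) = ¬2/7 = 5/7
((x ⇒ x) ⇒ (z ⇔ x)) ⇔ ¬((z ⇒ z) ⇔ z) = 3/7 ⇔ 5/7 = 5/7
¬z = ¬2/7 = 5/7
y ⇔ y = 2/7 ⇔ 2/7 = 1
¬z ⇔ (y ⇔ y) = 5/7 ⇔ 1 = 5/7
x ⇒ z = 6/7 ⇒ 2/7 = 3/7
(x ⇒ z) ⇔ x = 3/7 ⇔ 6/7 = 4/7
¬((x ⇒ z) ⇔ x) = ¬4/7 = 3/7
y ⇒ y = 2/7 ⇒ 2/7 = 1
¬((x ⇒ z) ⇔ x) ⇔ (y ⇒ y) = 3/7 ⇔ 1 = 3/7
(¬z ⇔ (y ⇔ y)) ⇒ (¬((x ⇒ z) ⇔ x) ⇔ (y ⇒ y)) = 5/7 ⇒ 3/7 = 5/7
(((x ⇒ x) ⇒ (z ⇔ x)) ⇔ ¬((z ⇒ z) ⇔ z)) ⇒ ((¬z ⇔ (y ⇔ y)) ⇒ (¬((x ⇒ z) ⇔ x) ⇔ (y ⇒ y))) = 5/7 ⇒ 5/7 = 1
((¬((y ⇔ x) ⇒ y) ⇔ (((z ⇒ z) ⇒ ((z ⇒ x) ⇒ (y ⇒ y))) ⇔ (z ⇒ (y ⇒ y)))) ⇔ (((z ⇔ z) ⇔ ((z ⇒ y) ⇒ z)) ⇒ (z ⇒ (y ⇔ x)))) ⇔ ((((x ⇒ x) ⇒ (z ⇔ x)) ⇔ ¬((z ⇒ z) ⇔ z)) ⇒ ((¬z ⇔ (y ⇔ y)) ⇒ (¬((x ⇒ z) ⇔ x) ⇔ (y ⇒ y)))) = 1/7 ⇔ 1 = 1/7

1/7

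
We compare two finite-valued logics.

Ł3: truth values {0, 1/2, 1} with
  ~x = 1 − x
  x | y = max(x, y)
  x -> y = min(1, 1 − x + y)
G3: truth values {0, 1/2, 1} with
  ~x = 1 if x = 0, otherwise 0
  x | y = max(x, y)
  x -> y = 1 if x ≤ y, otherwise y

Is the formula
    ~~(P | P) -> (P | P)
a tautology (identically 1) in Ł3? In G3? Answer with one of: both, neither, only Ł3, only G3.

In Ł3: every assignment gives 1 — tautology.
In G3: at P = 1/2 the value is 1/2 — not a tautology.

only Ł3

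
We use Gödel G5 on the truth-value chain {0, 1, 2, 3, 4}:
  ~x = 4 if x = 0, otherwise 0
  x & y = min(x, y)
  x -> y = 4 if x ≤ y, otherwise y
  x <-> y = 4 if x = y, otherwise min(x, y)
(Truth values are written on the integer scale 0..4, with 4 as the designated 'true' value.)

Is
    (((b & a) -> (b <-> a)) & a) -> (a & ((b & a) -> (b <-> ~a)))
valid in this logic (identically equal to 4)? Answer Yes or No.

No

Counterexample: take a = 1, b = 1.
b & a = 1 & 1 = 1
b <-> a = 1 <-> 1 = 4
(b & a) -> (b <-> a) = 1 -> 4 = 4
((b & a) -> (b <-> a)) & a = 4 & 1 = 1
b & a = 1 & 1 = 1
~a = ~1 = 0
b <-> ~a = 1 <-> 0 = 0
(b & a) -> (b <-> ~a) = 1 -> 0 = 0
a & ((b & a) -> (b <-> ~a)) = 1 & 0 = 0
(((b & a) -> (b <-> a)) & a) -> (a & ((b & a) -> (b <-> ~a))) = 1 -> 0 = 0
This gives 0 ≠ 4.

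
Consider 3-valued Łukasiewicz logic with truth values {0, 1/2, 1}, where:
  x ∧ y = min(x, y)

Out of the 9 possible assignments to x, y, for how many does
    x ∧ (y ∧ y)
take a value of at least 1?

x = 0, y = 0 ↦ 0  <
x = 0, y = 1/2 ↦ 0  <
x = 0, y = 1 ↦ 0  <
x = 1/2, y = 0 ↦ 0  <
x = 1/2, y = 1/2 ↦ 1/2  <
x = 1/2, y = 1 ↦ 1/2  <
x = 1, y = 0 ↦ 0  <
x = 1, y = 1/2 ↦ 1/2  <
x = 1, y = 1 ↦ 1  ≥
So 1 of the 9 assignments meets the threshold.

1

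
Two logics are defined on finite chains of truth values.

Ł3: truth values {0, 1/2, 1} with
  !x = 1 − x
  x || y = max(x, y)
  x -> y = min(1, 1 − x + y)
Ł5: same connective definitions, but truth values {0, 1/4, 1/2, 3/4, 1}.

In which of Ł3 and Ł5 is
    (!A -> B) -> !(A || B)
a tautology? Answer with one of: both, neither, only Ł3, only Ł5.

In Ł3: at A = 0, B = 1 the value is 0 — not a tautology.
In Ł5: at A = 0, B = 3/4 the value is 1/2 — not a tautology.

neither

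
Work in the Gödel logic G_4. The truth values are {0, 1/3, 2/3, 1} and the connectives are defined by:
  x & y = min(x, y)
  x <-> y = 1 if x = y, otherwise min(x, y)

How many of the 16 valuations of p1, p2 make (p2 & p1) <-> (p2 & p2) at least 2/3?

p1 = 0, p2 = 0 ↦ 1  ≥
p1 = 0, p2 = 1/3 ↦ 0  <
p1 = 0, p2 = 2/3 ↦ 0  <
p1 = 0, p2 = 1 ↦ 0  <
p1 = 1/3, p2 = 0 ↦ 1  ≥
p1 = 1/3, p2 = 1/3 ↦ 1  ≥
p1 = 1/3, p2 = 2/3 ↦ 1/3  <
p1 = 1/3, p2 = 1 ↦ 1/3  <
p1 = 2/3, p2 = 0 ↦ 1  ≥
p1 = 2/3, p2 = 1/3 ↦ 1  ≥
p1 = 2/3, p2 = 2/3 ↦ 1  ≥
p1 = 2/3, p2 = 1 ↦ 2/3  ≥
p1 = 1, p2 = 0 ↦ 1  ≥
p1 = 1, p2 = 1/3 ↦ 1  ≥
p1 = 1, p2 = 2/3 ↦ 1  ≥
p1 = 1, p2 = 1 ↦ 1  ≥
So 11 of the 16 assignments meet the threshold.

11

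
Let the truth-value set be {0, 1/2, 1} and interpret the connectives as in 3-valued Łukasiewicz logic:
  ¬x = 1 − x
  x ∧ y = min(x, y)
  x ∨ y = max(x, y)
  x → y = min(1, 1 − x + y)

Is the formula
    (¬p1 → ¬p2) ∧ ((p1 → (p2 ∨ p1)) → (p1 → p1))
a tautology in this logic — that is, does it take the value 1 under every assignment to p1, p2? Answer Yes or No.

No

Counterexample: take p1 = 0, p2 = 1/2.
¬p1 = ¬0 = 1
¬p2 = ¬1/2 = 1/2
¬p1 → ¬p2 = 1 → 1/2 = 1/2
p2 ∨ p1 = 1/2 ∨ 0 = 1/2
p1 → (p2 ∨ p1) = 0 → 1/2 = 1
p1 → p1 = 0 → 0 = 1
(p1 → (p2 ∨ p1)) → (p1 → p1) = 1 → 1 = 1
(¬p1 → ¬p2) ∧ ((p1 → (p2 ∨ p1)) → (p1 → p1)) = 1/2 ∧ 1 = 1/2
This gives 1/2 ≠ 1.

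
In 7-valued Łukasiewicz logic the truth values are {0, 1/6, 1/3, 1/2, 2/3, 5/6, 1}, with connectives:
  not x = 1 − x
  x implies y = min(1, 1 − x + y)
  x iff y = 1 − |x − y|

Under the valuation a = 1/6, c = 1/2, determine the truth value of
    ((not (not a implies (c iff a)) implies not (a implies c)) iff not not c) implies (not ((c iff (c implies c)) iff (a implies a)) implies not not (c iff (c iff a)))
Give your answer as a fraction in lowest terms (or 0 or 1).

not a = not 1/6 = 5/6
c iff a = 1/2 iff 1/6 = 2/3
not a implies (c iff a) = 5/6 implies 2/3 = 5/6
not (not a implies (c iff a)) = not 5/6 = 1/6
a implies c = 1/6 implies 1/2 = 1
not (a implies c) = not 1 = 0
not (not a implies (c iff a)) implies not (a implies c) = 1/6 implies 0 = 5/6
not c = not 1/2 = 1/2
not not c = not 1/2 = 1/2
(not (not a implies (c iff a)) implies not (a implies c)) iff not not c = 5/6 iff 1/2 = 2/3
c implies c = 1/2 implies 1/2 = 1
c iff (c implies c) = 1/2 iff 1 = 1/2
a implies a = 1/6 implies 1/6 = 1
(c iff (c implies c)) iff (a implies a) = 1/2 iff 1 = 1/2
not ((c iff (c implies c)) iff (a implies a)) = not 1/2 = 1/2
c iff a = 1/2 iff 1/6 = 2/3
c iff (c iff a) = 1/2 iff 2/3 = 5/6
not (c iff (c iff a)) = not 5/6 = 1/6
not not (c iff (c iff a)) = not 1/6 = 5/6
not ((c iff (c implies c)) iff (a implies a)) implies not not (c iff (c iff a)) = 1/2 implies 5/6 = 1
((not (not a implies (c iff a)) implies not (a implies c)) iff not not c) implies (not ((c iff (c implies c)) iff (a implies a)) implies not not (c iff (c iff a))) = 2/3 implies 1 = 1

1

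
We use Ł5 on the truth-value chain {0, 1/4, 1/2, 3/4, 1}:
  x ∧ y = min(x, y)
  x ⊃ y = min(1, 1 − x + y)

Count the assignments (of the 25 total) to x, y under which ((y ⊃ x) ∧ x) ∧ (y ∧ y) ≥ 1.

value 1: 1 assignment (counts)
value 3/4: 3 assignments
value 1/2: 5 assignments
value 1/4: 7 assignments
value 0: 9 assignments
So 1 of the 25 assignments meets the threshold.

1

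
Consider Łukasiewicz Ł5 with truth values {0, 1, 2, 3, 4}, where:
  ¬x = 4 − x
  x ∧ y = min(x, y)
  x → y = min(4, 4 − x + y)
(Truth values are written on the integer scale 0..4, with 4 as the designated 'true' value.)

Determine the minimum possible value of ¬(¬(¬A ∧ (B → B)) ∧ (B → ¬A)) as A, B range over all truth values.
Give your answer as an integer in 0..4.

0

Take A = 4, B = 0:
¬A = ¬4 = 0
B → B = 0 → 0 = 4
¬A ∧ (B → B) = 0 ∧ 4 = 0
¬(¬A ∧ (B → B)) = ¬0 = 4
¬A = ¬4 = 0
B → ¬A = 0 → 0 = 4
¬(¬A ∧ (B → B)) ∧ (B → ¬A) = 4 ∧ 4 = 4
¬(¬(¬A ∧ (B → B)) ∧ (B → ¬A)) = ¬4 = 0
No assignment yields a value below 0, so this is the minimum.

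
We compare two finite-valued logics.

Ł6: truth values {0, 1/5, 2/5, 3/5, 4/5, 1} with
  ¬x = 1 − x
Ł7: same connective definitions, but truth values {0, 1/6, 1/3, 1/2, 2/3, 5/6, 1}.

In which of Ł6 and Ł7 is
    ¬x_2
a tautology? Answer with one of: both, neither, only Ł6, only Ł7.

In Ł6: at x_2 = 1/5 the value is 4/5 — not a tautology.
In Ł7: at x_2 = 1/6 the value is 5/6 — not a tautology.

neither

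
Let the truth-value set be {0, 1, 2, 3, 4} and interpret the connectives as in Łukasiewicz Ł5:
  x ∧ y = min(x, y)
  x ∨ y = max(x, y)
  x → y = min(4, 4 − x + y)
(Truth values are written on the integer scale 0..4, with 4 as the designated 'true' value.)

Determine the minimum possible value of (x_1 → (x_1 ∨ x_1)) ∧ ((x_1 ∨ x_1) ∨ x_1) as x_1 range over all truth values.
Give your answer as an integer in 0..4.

Take x_1 = 0:
x_1 ∨ x_1 = 0 ∨ 0 = 0
x_1 → (x_1 ∨ x_1) = 0 → 0 = 4
x_1 ∨ x_1 = 0 ∨ 0 = 0
(x_1 ∨ x_1) ∨ x_1 = 0 ∨ 0 = 0
(x_1 → (x_1 ∨ x_1)) ∧ ((x_1 ∨ x_1) ∨ x_1) = 4 ∧ 0 = 0
No assignment yields a value below 0, so this is the minimum.

0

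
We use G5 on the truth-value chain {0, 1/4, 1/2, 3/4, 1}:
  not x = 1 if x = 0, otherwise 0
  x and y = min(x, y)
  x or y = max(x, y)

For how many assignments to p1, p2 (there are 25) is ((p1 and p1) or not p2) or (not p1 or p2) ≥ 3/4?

21

value 1: 16 assignments (counts)
value 3/4: 5 assignments (counts)
value 1/2: 3 assignments
value 1/4: 1 assignment
So 21 of the 25 assignments meet the threshold.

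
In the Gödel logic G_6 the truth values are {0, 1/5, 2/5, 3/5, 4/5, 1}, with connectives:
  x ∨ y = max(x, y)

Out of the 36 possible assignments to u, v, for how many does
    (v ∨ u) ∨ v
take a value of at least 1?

value 1: 11 assignments (counts)
value 4/5: 9 assignments
value 3/5: 7 assignments
value 2/5: 5 assignments
value 1/5: 3 assignments
value 0: 1 assignment
So 11 of the 36 assignments meet the threshold.

11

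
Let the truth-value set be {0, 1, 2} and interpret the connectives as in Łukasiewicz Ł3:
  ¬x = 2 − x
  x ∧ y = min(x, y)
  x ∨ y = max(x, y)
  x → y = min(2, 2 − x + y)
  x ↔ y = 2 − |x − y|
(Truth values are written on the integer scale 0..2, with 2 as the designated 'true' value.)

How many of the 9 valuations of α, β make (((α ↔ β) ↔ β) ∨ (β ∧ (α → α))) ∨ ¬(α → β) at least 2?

α = 0, β = 0 ↦ 0  <
α = 0, β = 1 ↦ 2  ≥
α = 0, β = 2 ↦ 2  ≥
α = 1, β = 0 ↦ 1  <
α = 1, β = 1 ↦ 1  <
α = 1, β = 2 ↦ 2  ≥
α = 2, β = 0 ↦ 2  ≥
α = 2, β = 1 ↦ 2  ≥
α = 2, β = 2 ↦ 2  ≥
So 6 of the 9 assignments meet the threshold.

6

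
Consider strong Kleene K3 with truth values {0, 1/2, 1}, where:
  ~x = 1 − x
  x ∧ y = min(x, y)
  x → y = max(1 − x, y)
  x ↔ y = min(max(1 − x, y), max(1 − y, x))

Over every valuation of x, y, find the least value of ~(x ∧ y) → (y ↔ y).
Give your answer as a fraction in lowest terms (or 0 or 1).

1/2

Take x = 0, y = 1/2:
x ∧ y = 0 ∧ 1/2 = 0
~(x ∧ y) = ~0 = 1
y ↔ y = 1/2 ↔ 1/2 = 1/2
~(x ∧ y) → (y ↔ y) = 1 → 1/2 = 1/2
No assignment yields a value below 1/2, so this is the minimum.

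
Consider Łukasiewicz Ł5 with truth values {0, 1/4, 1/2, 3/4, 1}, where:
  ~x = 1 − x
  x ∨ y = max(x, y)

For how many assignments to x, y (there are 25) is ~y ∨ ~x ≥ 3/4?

16

value 1: 9 assignments (counts)
value 3/4: 7 assignments (counts)
value 1/2: 5 assignments
value 1/4: 3 assignments
value 0: 1 assignment
So 16 of the 25 assignments meet the threshold.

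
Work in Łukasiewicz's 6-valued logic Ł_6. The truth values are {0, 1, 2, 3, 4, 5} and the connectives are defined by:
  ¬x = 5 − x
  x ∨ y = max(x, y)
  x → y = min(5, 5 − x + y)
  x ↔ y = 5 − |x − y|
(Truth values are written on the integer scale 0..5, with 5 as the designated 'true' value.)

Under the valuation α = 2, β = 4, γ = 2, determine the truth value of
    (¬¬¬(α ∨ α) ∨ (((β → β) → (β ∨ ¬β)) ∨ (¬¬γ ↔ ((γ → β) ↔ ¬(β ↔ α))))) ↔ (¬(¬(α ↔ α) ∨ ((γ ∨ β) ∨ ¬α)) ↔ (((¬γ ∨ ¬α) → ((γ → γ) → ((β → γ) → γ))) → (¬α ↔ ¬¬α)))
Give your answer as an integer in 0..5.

α ∨ α = 2 ∨ 2 = 2
¬(α ∨ α) = ¬2 = 3
¬¬(α ∨ α) = ¬3 = 2
¬¬¬(α ∨ α) = ¬2 = 3
β → β = 4 → 4 = 5
¬β = ¬4 = 1
β ∨ ¬β = 4 ∨ 1 = 4
(β → β) → (β ∨ ¬β) = 5 → 4 = 4
¬γ = ¬2 = 3
¬¬γ = ¬3 = 2
γ → β = 2 → 4 = 5
β ↔ α = 4 ↔ 2 = 3
¬(β ↔ α) = ¬3 = 2
(γ → β) ↔ ¬(β ↔ α) = 5 ↔ 2 = 2
¬¬γ ↔ ((γ → β) ↔ ¬(β ↔ α)) = 2 ↔ 2 = 5
((β → β) → (β ∨ ¬β)) ∨ (¬¬γ ↔ ((γ → β) ↔ ¬(β ↔ α))) = 4 ∨ 5 = 5
¬¬¬(α ∨ α) ∨ (((β → β) → (β ∨ ¬β)) ∨ (¬¬γ ↔ ((γ → β) ↔ ¬(β ↔ α)))) = 3 ∨ 5 = 5
α ↔ α = 2 ↔ 2 = 5
¬(α ↔ α) = ¬5 = 0
γ ∨ β = 2 ∨ 4 = 4
¬α = ¬2 = 3
(γ ∨ β) ∨ ¬α = 4 ∨ 3 = 4
¬(α ↔ α) ∨ ((γ ∨ β) ∨ ¬α) = 0 ∨ 4 = 4
¬(¬(α ↔ α) ∨ ((γ ∨ β) ∨ ¬α)) = ¬4 = 1
¬γ = ¬2 = 3
¬α = ¬2 = 3
¬γ ∨ ¬α = 3 ∨ 3 = 3
γ → γ = 2 → 2 = 5
β → γ = 4 → 2 = 3
(β → γ) → γ = 3 → 2 = 4
(γ → γ) → ((β → γ) → γ) = 5 → 4 = 4
(¬γ ∨ ¬α) → ((γ → γ) → ((β → γ) → γ)) = 3 → 4 = 5
¬α = ¬2 = 3
¬α = ¬2 = 3
¬¬α = ¬3 = 2
¬α ↔ ¬¬α = 3 ↔ 2 = 4
((¬γ ∨ ¬α) → ((γ → γ) → ((β → γ) → γ))) → (¬α ↔ ¬¬α) = 5 → 4 = 4
¬(¬(α ↔ α) ∨ ((γ ∨ β) ∨ ¬α)) ↔ (((¬γ ∨ ¬α) → ((γ → γ) → ((β → γ) → γ))) → (¬α ↔ ¬¬α)) = 1 ↔ 4 = 2
(¬¬¬(α ∨ α) ∨ (((β → β) → (β ∨ ¬β)) ∨ (¬¬γ ↔ ((γ → β) ↔ ¬(β ↔ α))))) ↔ (¬(¬(α ↔ α) ∨ ((γ ∨ β) ∨ ¬α)) ↔ (((¬γ ∨ ¬α) → ((γ → γ) → ((β → γ) → γ))) → (¬α ↔ ¬¬α))) = 5 ↔ 2 = 2

2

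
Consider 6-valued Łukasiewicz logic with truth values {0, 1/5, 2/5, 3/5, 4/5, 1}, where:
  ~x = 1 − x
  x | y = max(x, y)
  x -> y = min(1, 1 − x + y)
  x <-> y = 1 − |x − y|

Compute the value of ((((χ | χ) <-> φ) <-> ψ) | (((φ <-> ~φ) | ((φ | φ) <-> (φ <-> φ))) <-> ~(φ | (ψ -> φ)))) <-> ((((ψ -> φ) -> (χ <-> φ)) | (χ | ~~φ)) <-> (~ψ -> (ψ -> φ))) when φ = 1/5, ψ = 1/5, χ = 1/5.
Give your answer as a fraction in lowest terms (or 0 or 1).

3/5

χ | χ = 1/5 | 1/5 = 1/5
(χ | χ) <-> φ = 1/5 <-> 1/5 = 1
((χ | χ) <-> φ) <-> ψ = 1 <-> 1/5 = 1/5
~φ = ~1/5 = 4/5
φ <-> ~φ = 1/5 <-> 4/5 = 2/5
φ | φ = 1/5 | 1/5 = 1/5
φ <-> φ = 1/5 <-> 1/5 = 1
(φ | φ) <-> (φ <-> φ) = 1/5 <-> 1 = 1/5
(φ <-> ~φ) | ((φ | φ) <-> (φ <-> φ)) = 2/5 | 1/5 = 2/5
ψ -> φ = 1/5 -> 1/5 = 1
φ | (ψ -> φ) = 1/5 | 1 = 1
~(φ | (ψ -> φ)) = ~1 = 0
((φ <-> ~φ) | ((φ | φ) <-> (φ <-> φ))) <-> ~(φ | (ψ -> φ)) = 2/5 <-> 0 = 3/5
(((χ | χ) <-> φ) <-> ψ) | (((φ <-> ~φ) | ((φ | φ) <-> (φ <-> φ))) <-> ~(φ | (ψ -> φ))) = 1/5 | 3/5 = 3/5
ψ -> φ = 1/5 -> 1/5 = 1
χ <-> φ = 1/5 <-> 1/5 = 1
(ψ -> φ) -> (χ <-> φ) = 1 -> 1 = 1
~φ = ~1/5 = 4/5
~~φ = ~4/5 = 1/5
χ | ~~φ = 1/5 | 1/5 = 1/5
((ψ -> φ) -> (χ <-> φ)) | (χ | ~~φ) = 1 | 1/5 = 1
~ψ = ~1/5 = 4/5
ψ -> φ = 1/5 -> 1/5 = 1
~ψ -> (ψ -> φ) = 4/5 -> 1 = 1
(((ψ -> φ) -> (χ <-> φ)) | (χ | ~~φ)) <-> (~ψ -> (ψ -> φ)) = 1 <-> 1 = 1
((((χ | χ) <-> φ) <-> ψ) | (((φ <-> ~φ) | ((φ | φ) <-> (φ <-> φ))) <-> ~(φ | (ψ -> φ)))) <-> ((((ψ -> φ) -> (χ <-> φ)) | (χ | ~~φ)) <-> (~ψ -> (ψ -> φ))) = 3/5 <-> 1 = 3/5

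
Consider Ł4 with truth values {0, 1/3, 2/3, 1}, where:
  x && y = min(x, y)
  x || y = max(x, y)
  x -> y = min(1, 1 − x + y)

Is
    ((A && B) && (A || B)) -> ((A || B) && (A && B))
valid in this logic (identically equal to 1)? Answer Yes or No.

Yes

A = 0, B = 0 ↦ 1
A = 0, B = 1/3 ↦ 1
A = 0, B = 2/3 ↦ 1
A = 0, B = 1 ↦ 1
A = 1/3, B = 0 ↦ 1
A = 1/3, B = 1/3 ↦ 1
A = 1/3, B = 2/3 ↦ 1
A = 1/3, B = 1 ↦ 1
A = 2/3, B = 0 ↦ 1
A = 2/3, B = 1/3 ↦ 1
A = 2/3, B = 2/3 ↦ 1
A = 2/3, B = 1 ↦ 1
A = 1, B = 0 ↦ 1
A = 1, B = 1/3 ↦ 1
A = 1, B = 2/3 ↦ 1
A = 1, B = 1 ↦ 1
Every assignment gives a value ≥ 1.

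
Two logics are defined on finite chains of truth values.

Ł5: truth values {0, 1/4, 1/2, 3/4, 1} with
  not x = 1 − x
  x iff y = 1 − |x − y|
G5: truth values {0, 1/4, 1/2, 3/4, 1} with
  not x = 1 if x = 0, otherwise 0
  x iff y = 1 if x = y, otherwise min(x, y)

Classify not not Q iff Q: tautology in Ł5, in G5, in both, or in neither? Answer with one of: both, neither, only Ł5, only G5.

only Ł5

In Ł5: every assignment gives 1 — tautology.
In G5: at Q = 1/4 the value is 1/4 — not a tautology.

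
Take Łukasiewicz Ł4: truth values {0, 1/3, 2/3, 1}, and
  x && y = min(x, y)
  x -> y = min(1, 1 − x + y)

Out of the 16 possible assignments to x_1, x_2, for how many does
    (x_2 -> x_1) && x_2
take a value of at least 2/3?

x_1 = 0, x_2 = 0 ↦ 0  <
x_1 = 0, x_2 = 1/3 ↦ 1/3  <
x_1 = 0, x_2 = 2/3 ↦ 1/3  <
x_1 = 0, x_2 = 1 ↦ 0  <
x_1 = 1/3, x_2 = 0 ↦ 0  <
x_1 = 1/3, x_2 = 1/3 ↦ 1/3  <
x_1 = 1/3, x_2 = 2/3 ↦ 2/3  ≥
x_1 = 1/3, x_2 = 1 ↦ 1/3  <
x_1 = 2/3, x_2 = 0 ↦ 0  <
x_1 = 2/3, x_2 = 1/3 ↦ 1/3  <
x_1 = 2/3, x_2 = 2/3 ↦ 2/3  ≥
x_1 = 2/3, x_2 = 1 ↦ 2/3  ≥
x_1 = 1, x_2 = 0 ↦ 0  <
x_1 = 1, x_2 = 1/3 ↦ 1/3  <
x_1 = 1, x_2 = 2/3 ↦ 2/3  ≥
x_1 = 1, x_2 = 1 ↦ 1  ≥
So 5 of the 16 assignments meet the threshold.

5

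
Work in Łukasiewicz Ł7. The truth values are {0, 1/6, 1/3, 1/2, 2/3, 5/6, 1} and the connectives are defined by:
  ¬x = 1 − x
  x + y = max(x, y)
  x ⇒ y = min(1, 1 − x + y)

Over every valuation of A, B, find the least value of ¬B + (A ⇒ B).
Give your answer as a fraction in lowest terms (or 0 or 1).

Take A = 1, B = 1/2:
¬B = ¬1/2 = 1/2
A ⇒ B = 1 ⇒ 1/2 = 1/2
¬B + (A ⇒ B) = 1/2 + 1/2 = 1/2
No assignment yields a value below 1/2, so this is the minimum.

1/2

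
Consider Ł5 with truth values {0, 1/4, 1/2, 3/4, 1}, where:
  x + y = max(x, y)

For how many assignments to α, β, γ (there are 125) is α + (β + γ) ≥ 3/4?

value 1: 61 assignments (counts)
value 3/4: 37 assignments (counts)
value 1/2: 19 assignments
value 1/4: 7 assignments
value 0: 1 assignment
So 98 of the 125 assignments meet the threshold.

98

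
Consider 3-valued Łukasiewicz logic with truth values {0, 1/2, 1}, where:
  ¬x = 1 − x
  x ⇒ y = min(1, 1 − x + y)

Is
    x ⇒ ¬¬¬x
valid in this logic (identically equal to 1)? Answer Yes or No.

No

Counterexample: take x = 1.
¬x = ¬1 = 0
¬¬x = ¬0 = 1
¬¬¬x = ¬1 = 0
x ⇒ ¬¬¬x = 1 ⇒ 0 = 0
This gives 0 ≠ 1.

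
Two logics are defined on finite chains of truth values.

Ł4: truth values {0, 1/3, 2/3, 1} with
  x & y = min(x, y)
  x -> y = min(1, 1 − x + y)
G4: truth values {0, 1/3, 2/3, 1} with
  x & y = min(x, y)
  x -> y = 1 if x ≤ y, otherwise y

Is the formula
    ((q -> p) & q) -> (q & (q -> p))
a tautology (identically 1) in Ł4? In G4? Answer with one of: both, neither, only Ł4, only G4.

In Ł4: every assignment gives 1 — tautology.
In G4: every assignment gives 1 — tautology.

both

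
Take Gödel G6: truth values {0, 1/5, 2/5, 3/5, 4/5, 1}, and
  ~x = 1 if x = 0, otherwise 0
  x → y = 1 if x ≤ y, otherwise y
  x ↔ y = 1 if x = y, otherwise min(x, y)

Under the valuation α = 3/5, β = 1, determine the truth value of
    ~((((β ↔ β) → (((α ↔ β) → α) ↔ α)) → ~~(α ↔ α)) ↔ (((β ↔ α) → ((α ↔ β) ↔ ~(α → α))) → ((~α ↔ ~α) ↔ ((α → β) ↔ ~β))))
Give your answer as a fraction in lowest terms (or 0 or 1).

0

β ↔ β = 1 ↔ 1 = 1
α ↔ β = 3/5 ↔ 1 = 3/5
(α ↔ β) → α = 3/5 → 3/5 = 1
((α ↔ β) → α) ↔ α = 1 ↔ 3/5 = 3/5
(β ↔ β) → (((α ↔ β) → α) ↔ α) = 1 → 3/5 = 3/5
α ↔ α = 3/5 ↔ 3/5 = 1
~(α ↔ α) = ~1 = 0
~~(α ↔ α) = ~0 = 1
((β ↔ β) → (((α ↔ β) → α) ↔ α)) → ~~(α ↔ α) = 3/5 → 1 = 1
β ↔ α = 1 ↔ 3/5 = 3/5
α ↔ β = 3/5 ↔ 1 = 3/5
α → α = 3/5 → 3/5 = 1
~(α → α) = ~1 = 0
(α ↔ β) ↔ ~(α → α) = 3/5 ↔ 0 = 0
(β ↔ α) → ((α ↔ β) ↔ ~(α → α)) = 3/5 → 0 = 0
~α = ~3/5 = 0
~α = ~3/5 = 0
~α ↔ ~α = 0 ↔ 0 = 1
α → β = 3/5 → 1 = 1
~β = ~1 = 0
(α → β) ↔ ~β = 1 ↔ 0 = 0
(~α ↔ ~α) ↔ ((α → β) ↔ ~β) = 1 ↔ 0 = 0
((β ↔ α) → ((α ↔ β) ↔ ~(α → α))) → ((~α ↔ ~α) ↔ ((α → β) ↔ ~β)) = 0 → 0 = 1
(((β ↔ β) → (((α ↔ β) → α) ↔ α)) → ~~(α ↔ α)) ↔ (((β ↔ α) → ((α ↔ β) ↔ ~(α → α))) → ((~α ↔ ~α) ↔ ((α → β) ↔ ~β))) = 1 ↔ 1 = 1
~((((β ↔ β) → (((α ↔ β) → α) ↔ α)) → ~~(α ↔ α)) ↔ (((β ↔ α) → ((α ↔ β) ↔ ~(α → α))) → ((~α ↔ ~α) ↔ ((α → β) ↔ ~β)))) = ~1 = 0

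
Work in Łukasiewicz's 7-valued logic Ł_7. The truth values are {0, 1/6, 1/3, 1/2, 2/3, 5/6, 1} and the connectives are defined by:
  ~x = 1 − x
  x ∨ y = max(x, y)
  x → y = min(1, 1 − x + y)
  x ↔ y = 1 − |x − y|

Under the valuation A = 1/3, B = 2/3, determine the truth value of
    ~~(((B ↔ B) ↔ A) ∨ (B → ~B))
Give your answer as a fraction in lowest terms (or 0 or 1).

2/3

B ↔ B = 2/3 ↔ 2/3 = 1
(B ↔ B) ↔ A = 1 ↔ 1/3 = 1/3
~B = ~2/3 = 1/3
B → ~B = 2/3 → 1/3 = 2/3
((B ↔ B) ↔ A) ∨ (B → ~B) = 1/3 ∨ 2/3 = 2/3
~(((B ↔ B) ↔ A) ∨ (B → ~B)) = ~2/3 = 1/3
~~(((B ↔ B) ↔ A) ∨ (B → ~B)) = ~1/3 = 2/3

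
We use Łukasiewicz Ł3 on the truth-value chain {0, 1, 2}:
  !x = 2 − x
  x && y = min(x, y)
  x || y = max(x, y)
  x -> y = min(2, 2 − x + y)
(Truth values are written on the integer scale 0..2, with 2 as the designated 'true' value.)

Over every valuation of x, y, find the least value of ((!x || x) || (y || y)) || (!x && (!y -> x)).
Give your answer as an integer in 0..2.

Take x = 1, y = 0:
!x = !1 = 1
!x || x = 1 || 1 = 1
y || y = 0 || 0 = 0
(!x || x) || (y || y) = 1 || 0 = 1
!x = !1 = 1
!y = !0 = 2
!y -> x = 2 -> 1 = 1
!x && (!y -> x) = 1 && 1 = 1
((!x || x) || (y || y)) || (!x && (!y -> x)) = 1 || 1 = 1
No assignment yields a value below 1, so this is the minimum.

1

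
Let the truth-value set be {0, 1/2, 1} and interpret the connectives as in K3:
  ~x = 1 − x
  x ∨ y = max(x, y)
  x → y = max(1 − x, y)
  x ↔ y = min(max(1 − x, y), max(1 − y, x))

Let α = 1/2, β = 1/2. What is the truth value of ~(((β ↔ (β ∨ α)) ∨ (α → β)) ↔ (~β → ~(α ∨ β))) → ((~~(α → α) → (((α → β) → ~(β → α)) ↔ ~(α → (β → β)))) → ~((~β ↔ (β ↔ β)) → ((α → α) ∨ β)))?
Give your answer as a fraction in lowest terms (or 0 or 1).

1/2

β ∨ α = 1/2 ∨ 1/2 = 1/2
β ↔ (β ∨ α) = 1/2 ↔ 1/2 = 1/2
α → β = 1/2 → 1/2 = 1/2
(β ↔ (β ∨ α)) ∨ (α → β) = 1/2 ∨ 1/2 = 1/2
~β = ~1/2 = 1/2
α ∨ β = 1/2 ∨ 1/2 = 1/2
~(α ∨ β) = ~1/2 = 1/2
~β → ~(α ∨ β) = 1/2 → 1/2 = 1/2
((β ↔ (β ∨ α)) ∨ (α → β)) ↔ (~β → ~(α ∨ β)) = 1/2 ↔ 1/2 = 1/2
~(((β ↔ (β ∨ α)) ∨ (α → β)) ↔ (~β → ~(α ∨ β))) = ~1/2 = 1/2
α → α = 1/2 → 1/2 = 1/2
~(α → α) = ~1/2 = 1/2
~~(α → α) = ~1/2 = 1/2
α → β = 1/2 → 1/2 = 1/2
β → α = 1/2 → 1/2 = 1/2
~(β → α) = ~1/2 = 1/2
(α → β) → ~(β → α) = 1/2 → 1/2 = 1/2
β → β = 1/2 → 1/2 = 1/2
α → (β → β) = 1/2 → 1/2 = 1/2
~(α → (β → β)) = ~1/2 = 1/2
((α → β) → ~(β → α)) ↔ ~(α → (β → β)) = 1/2 ↔ 1/2 = 1/2
~~(α → α) → (((α → β) → ~(β → α)) ↔ ~(α → (β → β))) = 1/2 → 1/2 = 1/2
~β = ~1/2 = 1/2
β ↔ β = 1/2 ↔ 1/2 = 1/2
~β ↔ (β ↔ β) = 1/2 ↔ 1/2 = 1/2
α → α = 1/2 → 1/2 = 1/2
(α → α) ∨ β = 1/2 ∨ 1/2 = 1/2
(~β ↔ (β ↔ β)) → ((α → α) ∨ β) = 1/2 → 1/2 = 1/2
~((~β ↔ (β ↔ β)) → ((α → α) ∨ β)) = ~1/2 = 1/2
(~~(α → α) → (((α → β) → ~(β → α)) ↔ ~(α → (β → β)))) → ~((~β ↔ (β ↔ β)) → ((α → α) ∨ β)) = 1/2 → 1/2 = 1/2
~(((β ↔ (β ∨ α)) ∨ (α → β)) ↔ (~β → ~(α ∨ β))) → ((~~(α → α) → (((α → β) → ~(β → α)) ↔ ~(α → (β → β)))) → ~((~β ↔ (β ↔ β)) → ((α → α) ∨ β))) = 1/2 → 1/2 = 1/2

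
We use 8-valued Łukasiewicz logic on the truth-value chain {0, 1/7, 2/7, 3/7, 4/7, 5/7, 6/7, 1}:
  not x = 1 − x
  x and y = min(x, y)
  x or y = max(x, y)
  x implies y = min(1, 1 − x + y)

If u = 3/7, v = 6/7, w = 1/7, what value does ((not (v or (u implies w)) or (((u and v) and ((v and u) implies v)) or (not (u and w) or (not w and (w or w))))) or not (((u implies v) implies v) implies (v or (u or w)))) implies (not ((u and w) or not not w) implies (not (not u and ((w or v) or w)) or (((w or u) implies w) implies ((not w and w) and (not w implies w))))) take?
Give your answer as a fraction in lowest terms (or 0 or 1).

5/7

u implies w = 3/7 implies 1/7 = 5/7
v or (u implies w) = 6/7 or 5/7 = 6/7
not (v or (u implies w)) = not 6/7 = 1/7
u and v = 3/7 and 6/7 = 3/7
v and u = 6/7 and 3/7 = 3/7
(v and u) implies v = 3/7 implies 6/7 = 1
(u and v) and ((v and u) implies v) = 3/7 and 1 = 3/7
u and w = 3/7 and 1/7 = 1/7
not (u and w) = not 1/7 = 6/7
not w = not 1/7 = 6/7
w or w = 1/7 or 1/7 = 1/7
not w and (w or w) = 6/7 and 1/7 = 1/7
not (u and w) or (not w and (w or w)) = 6/7 or 1/7 = 6/7
((u and v) and ((v and u) implies v)) or (not (u and w) or (not w and (w or w))) = 3/7 or 6/7 = 6/7
not (v or (u implies w)) or (((u and v) and ((v and u) implies v)) or (not (u and w) or (not w and (w or w)))) = 1/7 or 6/7 = 6/7
u implies v = 3/7 implies 6/7 = 1
(u implies v) implies v = 1 implies 6/7 = 6/7
u or w = 3/7 or 1/7 = 3/7
v or (u or w) = 6/7 or 3/7 = 6/7
((u implies v) implies v) implies (v or (u or w)) = 6/7 implies 6/7 = 1
not (((u implies v) implies v) implies (v or (u or w))) = not 1 = 0
(not (v or (u implies w)) or (((u and v) and ((v and u) implies v)) or (not (u and w) or (not w and (w or w))))) or not (((u implies v) implies v) implies (v or (u or w))) = 6/7 or 0 = 6/7
u and w = 3/7 and 1/7 = 1/7
not w = not 1/7 = 6/7
not not w = not 6/7 = 1/7
(u and w) or not not w = 1/7 or 1/7 = 1/7
not ((u and w) or not not w) = not 1/7 = 6/7
not u = not 3/7 = 4/7
w or v = 1/7 or 6/7 = 6/7
(w or v) or w = 6/7 or 1/7 = 6/7
not u and ((w or v) or w) = 4/7 and 6/7 = 4/7
not (not u and ((w or v) or w)) = not 4/7 = 3/7
w or u = 1/7 or 3/7 = 3/7
(w or u) implies w = 3/7 implies 1/7 = 5/7
not w = not 1/7 = 6/7
not w and w = 6/7 and 1/7 = 1/7
not w = not 1/7 = 6/7
not w implies w = 6/7 implies 1/7 = 2/7
(not w and w) and (not w implies w) = 1/7 and 2/7 = 1/7
((w or u) implies w) implies ((not w and w) and (not w implies w)) = 5/7 implies 1/7 = 3/7
not (not u and ((w or v) or w)) or (((w or u) implies w) implies ((not w and w) and (not w implies w))) = 3/7 or 3/7 = 3/7
not ((u and w) or not not w) implies (not (not u and ((w or v) or w)) or (((w or u) implies w) implies ((not w and w) and (not w implies w)))) = 6/7 implies 3/7 = 4/7
((not (v or (u implies w)) or (((u and v) and ((v and u) implies v)) or (not (u and w) or (not w and (w or w))))) or not (((u implies v) implies v) implies (v or (u or w)))) implies (not ((u and w) or not not w) implies (not (not u and ((w or v) or w)) or (((w or u) implies w) implies ((not w and w) and (not w implies w))))) = 6/7 implies 4/7 = 5/7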